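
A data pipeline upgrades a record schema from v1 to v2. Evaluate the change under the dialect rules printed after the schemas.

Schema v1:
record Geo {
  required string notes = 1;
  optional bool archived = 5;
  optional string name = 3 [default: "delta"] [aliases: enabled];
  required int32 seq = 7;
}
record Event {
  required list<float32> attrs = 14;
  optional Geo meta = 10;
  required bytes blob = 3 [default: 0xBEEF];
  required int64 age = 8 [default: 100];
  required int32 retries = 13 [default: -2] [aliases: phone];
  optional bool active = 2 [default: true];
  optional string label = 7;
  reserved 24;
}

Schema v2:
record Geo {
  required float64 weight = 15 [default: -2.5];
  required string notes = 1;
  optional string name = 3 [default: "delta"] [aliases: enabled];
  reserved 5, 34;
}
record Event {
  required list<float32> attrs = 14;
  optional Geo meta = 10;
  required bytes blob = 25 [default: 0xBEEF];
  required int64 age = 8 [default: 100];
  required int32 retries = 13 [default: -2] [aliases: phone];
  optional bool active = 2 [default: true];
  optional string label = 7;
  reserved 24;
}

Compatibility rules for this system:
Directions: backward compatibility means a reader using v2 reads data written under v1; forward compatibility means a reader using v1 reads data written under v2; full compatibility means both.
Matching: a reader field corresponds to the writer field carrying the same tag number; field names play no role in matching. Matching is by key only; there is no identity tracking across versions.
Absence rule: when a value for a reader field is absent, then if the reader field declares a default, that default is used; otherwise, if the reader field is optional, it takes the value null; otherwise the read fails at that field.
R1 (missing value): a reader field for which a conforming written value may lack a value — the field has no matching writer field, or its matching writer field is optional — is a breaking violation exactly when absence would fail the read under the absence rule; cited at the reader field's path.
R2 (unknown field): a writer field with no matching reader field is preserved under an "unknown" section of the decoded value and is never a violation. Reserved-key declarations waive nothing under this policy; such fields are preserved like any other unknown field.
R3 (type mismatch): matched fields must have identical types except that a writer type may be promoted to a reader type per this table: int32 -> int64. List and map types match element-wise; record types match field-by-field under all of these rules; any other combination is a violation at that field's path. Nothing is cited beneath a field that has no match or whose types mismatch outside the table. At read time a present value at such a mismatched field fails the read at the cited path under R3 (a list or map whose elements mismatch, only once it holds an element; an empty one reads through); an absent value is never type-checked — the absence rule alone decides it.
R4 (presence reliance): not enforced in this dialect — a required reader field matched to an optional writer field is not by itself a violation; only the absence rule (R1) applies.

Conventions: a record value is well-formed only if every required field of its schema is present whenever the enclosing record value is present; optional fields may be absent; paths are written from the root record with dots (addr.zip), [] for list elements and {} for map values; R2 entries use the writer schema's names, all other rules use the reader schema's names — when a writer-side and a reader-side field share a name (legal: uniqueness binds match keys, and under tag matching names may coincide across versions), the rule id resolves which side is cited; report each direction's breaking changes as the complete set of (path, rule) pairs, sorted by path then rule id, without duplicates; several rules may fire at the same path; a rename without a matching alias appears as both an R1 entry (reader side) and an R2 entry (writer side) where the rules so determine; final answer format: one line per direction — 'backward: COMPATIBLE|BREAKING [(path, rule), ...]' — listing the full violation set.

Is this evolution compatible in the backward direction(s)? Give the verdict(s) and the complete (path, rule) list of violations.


in Event below, arrows point writer -> reader
backward for Event (reader v2, writer v1):
  attrs <- attrs (list<float32> -> list<float32>, writer required)
  meta <- meta (Geo -> Geo, writer optional)
  blob: no writer match
  age <- age (int64 -> int64, writer required)
  retries <- retries (int32 -> int32, writer required)
  active <- active (bool -> bool, writer optional)
  label <- label (string -> string, writer optional)
  blob (writer side), unknown to reader
  meta.weight: no writer match
  meta.notes <- meta.notes (string -> string, writer required)
  meta.name <- meta.name (string -> string, writer optional)
  meta.archived (writer side), unknown to reader
  meta.seq (writer side), unknown to reader
  => backward: COMPATIBLE
checking off the Event differences that do not matter here:
  removed field archived from record Geo (its key 5 joins the reserved list) -> triggers nothing under Event's printed rules — same verdict
  added field weight to record Geo: required float64, tag 15, default -2.5 (in v2 it sits immediately before notes) -> triggers nothing under Event's printed rules — same verdict
  field blob in record Event: tag 3 changed to 25 -> triggers nothing under Event's printed rules — same verdict
  removed field seq from record Geo -> matters only for Event's forward compatibility — outside the asked direction

backward: COMPATIBLE []


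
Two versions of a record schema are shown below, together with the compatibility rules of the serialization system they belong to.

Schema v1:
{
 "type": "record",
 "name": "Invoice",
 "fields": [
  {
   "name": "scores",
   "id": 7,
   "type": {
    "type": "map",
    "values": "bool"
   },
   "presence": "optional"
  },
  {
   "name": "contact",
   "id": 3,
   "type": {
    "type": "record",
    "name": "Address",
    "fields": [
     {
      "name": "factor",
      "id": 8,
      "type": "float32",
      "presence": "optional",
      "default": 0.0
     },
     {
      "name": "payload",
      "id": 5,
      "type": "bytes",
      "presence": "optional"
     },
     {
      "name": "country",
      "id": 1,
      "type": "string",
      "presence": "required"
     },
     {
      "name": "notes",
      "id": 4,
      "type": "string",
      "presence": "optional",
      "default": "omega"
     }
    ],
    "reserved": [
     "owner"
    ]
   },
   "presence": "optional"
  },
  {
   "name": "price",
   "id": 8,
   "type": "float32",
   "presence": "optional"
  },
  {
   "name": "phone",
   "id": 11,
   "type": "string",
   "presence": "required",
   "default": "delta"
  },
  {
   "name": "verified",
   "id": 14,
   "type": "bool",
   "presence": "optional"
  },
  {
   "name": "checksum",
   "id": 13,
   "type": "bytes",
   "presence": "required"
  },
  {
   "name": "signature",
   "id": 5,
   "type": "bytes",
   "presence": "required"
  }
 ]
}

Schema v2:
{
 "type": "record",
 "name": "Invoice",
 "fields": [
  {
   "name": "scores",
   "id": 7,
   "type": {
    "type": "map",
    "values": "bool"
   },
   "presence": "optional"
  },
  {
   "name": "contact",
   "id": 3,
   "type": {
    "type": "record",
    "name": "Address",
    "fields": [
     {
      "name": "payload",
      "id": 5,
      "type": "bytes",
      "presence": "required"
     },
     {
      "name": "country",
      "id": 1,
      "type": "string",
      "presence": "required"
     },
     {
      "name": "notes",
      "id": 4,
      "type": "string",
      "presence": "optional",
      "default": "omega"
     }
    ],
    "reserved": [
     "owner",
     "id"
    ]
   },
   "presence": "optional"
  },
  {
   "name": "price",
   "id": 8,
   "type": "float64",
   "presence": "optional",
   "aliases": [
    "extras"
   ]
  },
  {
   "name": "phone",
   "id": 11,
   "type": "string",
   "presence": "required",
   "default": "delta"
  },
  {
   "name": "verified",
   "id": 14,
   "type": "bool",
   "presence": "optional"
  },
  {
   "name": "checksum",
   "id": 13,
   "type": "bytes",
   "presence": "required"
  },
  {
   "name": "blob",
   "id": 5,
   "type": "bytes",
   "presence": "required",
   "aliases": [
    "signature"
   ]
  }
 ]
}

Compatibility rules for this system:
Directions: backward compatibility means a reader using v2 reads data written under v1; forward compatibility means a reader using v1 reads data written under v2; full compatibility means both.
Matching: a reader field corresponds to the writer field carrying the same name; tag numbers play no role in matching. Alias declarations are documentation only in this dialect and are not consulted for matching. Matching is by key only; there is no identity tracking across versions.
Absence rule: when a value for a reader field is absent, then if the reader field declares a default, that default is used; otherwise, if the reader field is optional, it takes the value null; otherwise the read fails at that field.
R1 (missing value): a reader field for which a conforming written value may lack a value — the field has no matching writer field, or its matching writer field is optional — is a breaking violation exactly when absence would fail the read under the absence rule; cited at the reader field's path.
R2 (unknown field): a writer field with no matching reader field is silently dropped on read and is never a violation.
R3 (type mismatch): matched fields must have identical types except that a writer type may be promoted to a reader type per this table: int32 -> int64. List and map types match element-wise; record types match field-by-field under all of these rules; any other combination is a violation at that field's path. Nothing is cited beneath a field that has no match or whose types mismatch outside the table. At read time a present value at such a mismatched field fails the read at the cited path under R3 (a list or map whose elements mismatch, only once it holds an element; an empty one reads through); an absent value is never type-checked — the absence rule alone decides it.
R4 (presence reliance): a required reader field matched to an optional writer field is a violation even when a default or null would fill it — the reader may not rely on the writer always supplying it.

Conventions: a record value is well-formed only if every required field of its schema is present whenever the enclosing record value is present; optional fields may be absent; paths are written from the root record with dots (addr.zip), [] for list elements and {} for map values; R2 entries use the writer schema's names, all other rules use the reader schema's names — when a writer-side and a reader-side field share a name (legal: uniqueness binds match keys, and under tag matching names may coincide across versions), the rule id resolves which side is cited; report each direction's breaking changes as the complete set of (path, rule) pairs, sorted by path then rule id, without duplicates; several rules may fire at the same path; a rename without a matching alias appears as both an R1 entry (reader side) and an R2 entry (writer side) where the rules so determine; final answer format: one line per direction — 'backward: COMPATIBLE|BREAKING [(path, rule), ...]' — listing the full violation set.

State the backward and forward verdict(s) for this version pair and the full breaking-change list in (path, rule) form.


backward: BREAKING [(blob, R1), (contact.payload, R1), (contact.payload, R4), (price, R3)]; forward: BREAKING [(price, R3), (signature, R1)]

arrows below run writer -> reader for Invoice
checking backward for Invoice: reader v2 against writer v1:
  scores: map<string, bool> -> map<string, bool>, writer optional; from scores
  contact: Address -> Address, writer optional; from contact
  price: float32 -> float64, writer optional; from price
  phone: string -> string, writer required; from phone
  verified: bool -> bool, writer optional; from verified
  checksum: bytes -> bytes, writer required; from checksum
  blob: no writer-side match
  signature (writer side), unknown to reader
  contact.payload: bytes -> bytes, writer optional; from contact.payload
  contact.country: string -> string, writer required; from contact.country
  contact.notes: string -> string, writer optional; from contact.notes
  contact.factor (writer side), unknown to reader
  breaking: (blob, R1)
  breaking: (contact.payload, R1)
  breaking: (contact.payload, R4)
  breaking: (price, R3)
  backward on Invoice therefore BREAKING (4)
checking forward for Invoice: reader v1 against writer v2:
  scores: map<string, bool> -> map<string, bool>, writer optional; from scores
  contact: Address -> Address, writer optional; from contact
  price: float64 -> float32, writer optional; from price
  phone: string -> string, writer required; from phone
  verified: bool -> bool, writer optional; from verified
  checksum: bytes -> bytes, writer required; from checksum
  signature: no writer-side match
  blob (writer side), unknown to reader
  contact.factor: no writer-side match
  contact.payload: bytes -> bytes, writer required; from contact.payload
  contact.country: string -> string, writer required; from contact.country
  contact.notes: string -> string, writer optional; from contact.notes
  breaking: (price, R3)
  breaking: (signature, R1)
  forward on Invoice therefore BREAKING (2)


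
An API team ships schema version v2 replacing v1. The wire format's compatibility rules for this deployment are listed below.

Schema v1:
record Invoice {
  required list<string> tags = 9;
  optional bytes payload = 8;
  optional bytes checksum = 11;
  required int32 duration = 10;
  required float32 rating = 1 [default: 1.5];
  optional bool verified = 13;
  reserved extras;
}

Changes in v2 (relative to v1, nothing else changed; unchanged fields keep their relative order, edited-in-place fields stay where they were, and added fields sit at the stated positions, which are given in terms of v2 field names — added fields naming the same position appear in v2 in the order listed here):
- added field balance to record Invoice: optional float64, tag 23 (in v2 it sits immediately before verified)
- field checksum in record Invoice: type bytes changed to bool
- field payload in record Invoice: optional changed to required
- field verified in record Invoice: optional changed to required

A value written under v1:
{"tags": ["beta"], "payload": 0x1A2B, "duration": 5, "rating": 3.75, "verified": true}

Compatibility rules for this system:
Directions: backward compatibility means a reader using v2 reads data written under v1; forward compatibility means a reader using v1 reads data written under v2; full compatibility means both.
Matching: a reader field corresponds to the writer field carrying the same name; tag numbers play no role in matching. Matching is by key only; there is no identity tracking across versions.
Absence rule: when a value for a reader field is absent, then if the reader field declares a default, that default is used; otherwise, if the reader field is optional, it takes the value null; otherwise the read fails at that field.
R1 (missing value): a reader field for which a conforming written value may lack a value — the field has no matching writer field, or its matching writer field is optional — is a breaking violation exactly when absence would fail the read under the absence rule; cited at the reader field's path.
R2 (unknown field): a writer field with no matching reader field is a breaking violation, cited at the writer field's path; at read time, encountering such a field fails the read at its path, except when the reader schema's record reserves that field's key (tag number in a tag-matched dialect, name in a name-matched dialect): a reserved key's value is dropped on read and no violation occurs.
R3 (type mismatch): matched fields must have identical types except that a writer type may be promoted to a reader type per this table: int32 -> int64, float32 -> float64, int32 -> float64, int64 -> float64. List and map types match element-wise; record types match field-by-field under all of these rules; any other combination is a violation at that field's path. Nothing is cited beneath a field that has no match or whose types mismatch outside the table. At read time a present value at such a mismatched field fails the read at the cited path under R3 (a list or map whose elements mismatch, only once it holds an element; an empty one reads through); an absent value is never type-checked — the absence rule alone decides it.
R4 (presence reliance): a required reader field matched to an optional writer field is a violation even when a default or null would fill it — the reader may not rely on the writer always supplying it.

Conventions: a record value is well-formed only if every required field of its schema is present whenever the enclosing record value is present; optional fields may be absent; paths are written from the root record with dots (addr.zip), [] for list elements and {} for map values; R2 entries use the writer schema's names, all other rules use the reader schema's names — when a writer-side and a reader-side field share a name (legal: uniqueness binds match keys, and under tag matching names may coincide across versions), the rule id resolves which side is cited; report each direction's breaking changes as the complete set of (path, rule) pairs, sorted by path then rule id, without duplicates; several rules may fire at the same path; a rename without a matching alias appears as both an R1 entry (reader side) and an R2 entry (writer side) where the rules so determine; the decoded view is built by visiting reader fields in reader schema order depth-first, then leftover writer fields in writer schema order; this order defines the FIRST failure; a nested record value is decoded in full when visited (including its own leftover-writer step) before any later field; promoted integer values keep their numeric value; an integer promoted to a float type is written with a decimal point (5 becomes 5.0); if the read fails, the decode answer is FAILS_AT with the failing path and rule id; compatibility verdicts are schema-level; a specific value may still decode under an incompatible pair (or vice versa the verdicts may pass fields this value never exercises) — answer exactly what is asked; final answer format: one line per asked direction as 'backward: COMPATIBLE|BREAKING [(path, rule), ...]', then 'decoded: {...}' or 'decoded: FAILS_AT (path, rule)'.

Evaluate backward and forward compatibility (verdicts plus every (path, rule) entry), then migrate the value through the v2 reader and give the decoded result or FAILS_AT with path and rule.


backward: BREAKING [(checksum, R3), (payload, R1), (payload, R4), (verified, R1), (verified, R4)]; forward: BREAKING [(balance, R2), (checksum, R3)]; decoded: {"tags": ["beta"], "payload": 0x1A2B, "checksum": null, "duration": 5, "rating": 3.75, "balance": null, "verified": true}

arrows below run writer -> reader for Invoice
backward on Invoice — v2 reading data written by v1:
  tags <- tags (list<string> -> list<string>, writer required)
  payload <- payload (bytes -> bytes, writer optional)
  checksum <- checksum (bytes -> bool, writer optional)
  duration <- duration (int32 -> int32, writer required)
  rating <- rating (float32 -> float32, writer required)
  balance: no writer match
  verified <- verified (bool -> bool, writer optional)
  breaking: (checksum, R3)
  breaking: (payload, R1)
  breaking: (payload, R4)
  breaking: (verified, R1)
  breaking: (verified, R4)
  => 5 violation(s): backward is BREAKING for Invoice
forward on Invoice — v1 reading data written by v2:
  tags <- tags (list<string> -> list<string>, writer required)
  payload <- payload (bytes -> bytes, writer required)
  checksum <- checksum (bool -> bytes, writer optional)
  duration <- duration (int32 -> int32, writer required)
  rating <- rating (float32 -> float32, writer required)
  verified <- verified (bool -> bool, writer required)
  writer balance: unknown to reader
  breaking: (balance, R2)
  breaking: (checksum, R3)
  => 2 violation(s): forward is BREAKING for Invoice
decode walk for Invoice under reader schema v2:
  tags := ["beta"]
  payload := 0x1A2B
  checksum := null (missing; optional => null)
  duration := 5
  rating := 3.75
  balance := null (missing; optional => null)
  verified := true
  => decoded: {"tags": ["beta"], "payload": 0x1A2B, "checksum": null, "duration": 5, "rating": 3.75, "balance": null, "verified": true}


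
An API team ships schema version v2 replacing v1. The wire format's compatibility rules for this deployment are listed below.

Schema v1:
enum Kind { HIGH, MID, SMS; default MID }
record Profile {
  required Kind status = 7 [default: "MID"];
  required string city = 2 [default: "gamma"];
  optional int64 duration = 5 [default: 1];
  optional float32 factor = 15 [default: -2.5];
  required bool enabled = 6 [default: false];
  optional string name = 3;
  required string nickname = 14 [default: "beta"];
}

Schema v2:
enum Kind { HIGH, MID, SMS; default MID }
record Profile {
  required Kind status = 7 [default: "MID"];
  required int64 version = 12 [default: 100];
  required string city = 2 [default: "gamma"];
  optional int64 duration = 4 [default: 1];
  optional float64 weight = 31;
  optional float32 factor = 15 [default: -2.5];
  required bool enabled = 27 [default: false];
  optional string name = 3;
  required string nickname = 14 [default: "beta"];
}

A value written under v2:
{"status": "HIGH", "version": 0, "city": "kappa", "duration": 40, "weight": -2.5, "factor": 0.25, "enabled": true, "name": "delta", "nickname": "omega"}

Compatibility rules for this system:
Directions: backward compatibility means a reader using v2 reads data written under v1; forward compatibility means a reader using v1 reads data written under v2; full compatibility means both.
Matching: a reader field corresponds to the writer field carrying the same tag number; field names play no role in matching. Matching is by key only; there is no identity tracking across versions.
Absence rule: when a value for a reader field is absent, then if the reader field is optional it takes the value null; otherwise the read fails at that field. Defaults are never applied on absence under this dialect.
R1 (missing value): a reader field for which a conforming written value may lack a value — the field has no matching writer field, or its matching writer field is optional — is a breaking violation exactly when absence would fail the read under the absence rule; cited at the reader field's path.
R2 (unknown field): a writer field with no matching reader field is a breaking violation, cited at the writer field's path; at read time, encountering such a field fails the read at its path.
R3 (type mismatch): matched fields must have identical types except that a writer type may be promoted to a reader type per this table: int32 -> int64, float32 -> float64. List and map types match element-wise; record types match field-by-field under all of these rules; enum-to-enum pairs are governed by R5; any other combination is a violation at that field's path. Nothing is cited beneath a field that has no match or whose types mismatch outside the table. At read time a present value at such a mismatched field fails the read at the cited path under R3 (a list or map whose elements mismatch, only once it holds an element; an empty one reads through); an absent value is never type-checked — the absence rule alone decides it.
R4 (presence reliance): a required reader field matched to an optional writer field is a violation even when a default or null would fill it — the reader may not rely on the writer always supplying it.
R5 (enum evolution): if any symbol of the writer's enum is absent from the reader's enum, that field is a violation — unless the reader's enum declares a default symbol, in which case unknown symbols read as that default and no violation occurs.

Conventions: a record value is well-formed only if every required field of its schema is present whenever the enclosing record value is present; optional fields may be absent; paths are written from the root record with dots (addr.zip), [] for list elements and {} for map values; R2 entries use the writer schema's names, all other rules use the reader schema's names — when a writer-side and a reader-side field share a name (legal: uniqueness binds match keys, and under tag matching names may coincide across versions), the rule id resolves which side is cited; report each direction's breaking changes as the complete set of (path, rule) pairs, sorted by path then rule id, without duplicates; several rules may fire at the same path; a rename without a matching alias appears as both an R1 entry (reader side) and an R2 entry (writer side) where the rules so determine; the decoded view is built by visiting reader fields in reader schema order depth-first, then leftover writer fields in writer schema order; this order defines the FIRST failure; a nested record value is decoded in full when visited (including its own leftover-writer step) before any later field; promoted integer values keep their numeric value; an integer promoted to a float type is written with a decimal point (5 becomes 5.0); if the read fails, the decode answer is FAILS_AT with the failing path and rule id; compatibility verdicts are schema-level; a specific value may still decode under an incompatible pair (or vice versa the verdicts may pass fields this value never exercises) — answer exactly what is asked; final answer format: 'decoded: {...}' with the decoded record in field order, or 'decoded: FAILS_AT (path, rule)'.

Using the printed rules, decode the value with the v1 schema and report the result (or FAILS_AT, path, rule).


the writer's type comes first in each Profile pair
migrating the Profile value to v1:
  status := "HIGH"
  city := "kappa"
  duration := null (absent, optional -> null)
  factor := 0.25
  read fails at enabled under R1 (no fill)
  => FAILS_AT (enabled, R1)
the rest of the Profile diff is inert for this question:
  added field version to record Profile: required int64, tag 12, default 100 (in v2 it sits immediately before city) -> changes Profile's schema-level verdicts only — the decode of this value is the same
  added field weight to record Profile: optional float64, tag 31 (in v2 it sits immediately before factor) -> changes Profile's schema-level verdicts only — the decode of this value is the same
  field duration in record Profile: tag 5 changed to 4 -> changes Profile's schema-level verdicts only — the decode of this value is the same

decoded: FAILS_AT (enabled, R1)


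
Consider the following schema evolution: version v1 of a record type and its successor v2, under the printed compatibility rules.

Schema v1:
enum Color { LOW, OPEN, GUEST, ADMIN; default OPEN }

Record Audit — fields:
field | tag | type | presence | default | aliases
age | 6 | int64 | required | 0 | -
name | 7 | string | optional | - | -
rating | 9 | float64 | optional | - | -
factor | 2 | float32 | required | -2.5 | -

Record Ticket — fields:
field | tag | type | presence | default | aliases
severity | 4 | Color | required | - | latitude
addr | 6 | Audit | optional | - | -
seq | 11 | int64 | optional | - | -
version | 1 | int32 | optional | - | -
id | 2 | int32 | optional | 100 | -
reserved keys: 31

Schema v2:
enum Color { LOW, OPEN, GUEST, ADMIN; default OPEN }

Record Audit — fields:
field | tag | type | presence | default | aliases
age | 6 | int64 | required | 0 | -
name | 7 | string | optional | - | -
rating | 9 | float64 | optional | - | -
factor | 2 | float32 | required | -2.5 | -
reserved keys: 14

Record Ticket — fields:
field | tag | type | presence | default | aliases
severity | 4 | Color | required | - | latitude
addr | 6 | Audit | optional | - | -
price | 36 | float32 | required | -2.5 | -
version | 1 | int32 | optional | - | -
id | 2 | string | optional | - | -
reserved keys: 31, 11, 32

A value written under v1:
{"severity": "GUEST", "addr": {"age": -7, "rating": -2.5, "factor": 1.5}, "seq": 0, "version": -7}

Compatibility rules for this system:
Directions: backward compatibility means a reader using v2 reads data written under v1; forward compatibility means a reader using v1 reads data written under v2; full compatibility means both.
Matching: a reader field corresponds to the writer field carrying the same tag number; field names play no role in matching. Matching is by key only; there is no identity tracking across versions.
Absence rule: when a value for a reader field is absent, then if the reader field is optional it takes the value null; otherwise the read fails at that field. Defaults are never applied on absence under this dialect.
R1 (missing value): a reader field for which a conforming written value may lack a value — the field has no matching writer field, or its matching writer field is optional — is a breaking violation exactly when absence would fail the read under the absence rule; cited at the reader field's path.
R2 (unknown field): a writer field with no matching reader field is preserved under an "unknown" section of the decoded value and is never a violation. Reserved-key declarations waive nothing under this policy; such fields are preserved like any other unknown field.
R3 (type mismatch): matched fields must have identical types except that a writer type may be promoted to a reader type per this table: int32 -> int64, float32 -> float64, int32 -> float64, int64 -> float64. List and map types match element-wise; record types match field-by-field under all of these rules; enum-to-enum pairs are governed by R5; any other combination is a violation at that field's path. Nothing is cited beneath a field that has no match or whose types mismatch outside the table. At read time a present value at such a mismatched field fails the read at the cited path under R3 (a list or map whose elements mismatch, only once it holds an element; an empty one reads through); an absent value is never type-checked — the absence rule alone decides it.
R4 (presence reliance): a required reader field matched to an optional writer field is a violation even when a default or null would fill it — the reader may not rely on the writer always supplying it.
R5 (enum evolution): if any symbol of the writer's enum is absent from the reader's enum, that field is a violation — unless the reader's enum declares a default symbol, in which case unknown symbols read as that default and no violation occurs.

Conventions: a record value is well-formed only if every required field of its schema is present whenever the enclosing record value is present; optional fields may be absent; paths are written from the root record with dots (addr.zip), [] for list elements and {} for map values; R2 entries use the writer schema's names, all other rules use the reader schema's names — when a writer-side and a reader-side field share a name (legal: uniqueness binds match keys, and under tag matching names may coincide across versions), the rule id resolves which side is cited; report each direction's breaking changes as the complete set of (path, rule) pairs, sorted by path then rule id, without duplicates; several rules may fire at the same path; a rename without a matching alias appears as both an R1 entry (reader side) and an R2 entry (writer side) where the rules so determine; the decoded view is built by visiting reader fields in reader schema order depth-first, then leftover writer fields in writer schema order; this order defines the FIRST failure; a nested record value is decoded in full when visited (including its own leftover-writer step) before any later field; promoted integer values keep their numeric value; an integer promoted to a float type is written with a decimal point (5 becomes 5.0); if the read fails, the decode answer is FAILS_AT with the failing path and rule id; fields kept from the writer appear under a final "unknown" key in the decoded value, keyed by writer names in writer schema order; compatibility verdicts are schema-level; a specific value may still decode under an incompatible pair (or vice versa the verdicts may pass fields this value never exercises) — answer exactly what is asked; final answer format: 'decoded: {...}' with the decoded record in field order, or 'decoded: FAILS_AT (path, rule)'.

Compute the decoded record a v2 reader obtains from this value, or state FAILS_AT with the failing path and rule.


decoded: FAILS_AT (price, R1)

in Ticket below, arrows point writer -> reader
migrating the Ticket value to v2:
  severity := "GUEST"
  addr.age := -7
  addr.name := null (not supplied -> null)
  addr.rating := -2.5
  addr.factor := 1.5
  read fails at price under R1 (no fill)
  => FAILS_AT (price, R1)
remaining Ticket differences; none change what is asked:
  removed field seq from record Ticket (its key 11 joins the reserved list) -> fires no rule on Ticket under this dialect and leaves the result unchanged
  field id in record Ticket: type int32 changed to string (its default is dropped) -> matters for Ticket compatibility verdicts, not for this value's decode


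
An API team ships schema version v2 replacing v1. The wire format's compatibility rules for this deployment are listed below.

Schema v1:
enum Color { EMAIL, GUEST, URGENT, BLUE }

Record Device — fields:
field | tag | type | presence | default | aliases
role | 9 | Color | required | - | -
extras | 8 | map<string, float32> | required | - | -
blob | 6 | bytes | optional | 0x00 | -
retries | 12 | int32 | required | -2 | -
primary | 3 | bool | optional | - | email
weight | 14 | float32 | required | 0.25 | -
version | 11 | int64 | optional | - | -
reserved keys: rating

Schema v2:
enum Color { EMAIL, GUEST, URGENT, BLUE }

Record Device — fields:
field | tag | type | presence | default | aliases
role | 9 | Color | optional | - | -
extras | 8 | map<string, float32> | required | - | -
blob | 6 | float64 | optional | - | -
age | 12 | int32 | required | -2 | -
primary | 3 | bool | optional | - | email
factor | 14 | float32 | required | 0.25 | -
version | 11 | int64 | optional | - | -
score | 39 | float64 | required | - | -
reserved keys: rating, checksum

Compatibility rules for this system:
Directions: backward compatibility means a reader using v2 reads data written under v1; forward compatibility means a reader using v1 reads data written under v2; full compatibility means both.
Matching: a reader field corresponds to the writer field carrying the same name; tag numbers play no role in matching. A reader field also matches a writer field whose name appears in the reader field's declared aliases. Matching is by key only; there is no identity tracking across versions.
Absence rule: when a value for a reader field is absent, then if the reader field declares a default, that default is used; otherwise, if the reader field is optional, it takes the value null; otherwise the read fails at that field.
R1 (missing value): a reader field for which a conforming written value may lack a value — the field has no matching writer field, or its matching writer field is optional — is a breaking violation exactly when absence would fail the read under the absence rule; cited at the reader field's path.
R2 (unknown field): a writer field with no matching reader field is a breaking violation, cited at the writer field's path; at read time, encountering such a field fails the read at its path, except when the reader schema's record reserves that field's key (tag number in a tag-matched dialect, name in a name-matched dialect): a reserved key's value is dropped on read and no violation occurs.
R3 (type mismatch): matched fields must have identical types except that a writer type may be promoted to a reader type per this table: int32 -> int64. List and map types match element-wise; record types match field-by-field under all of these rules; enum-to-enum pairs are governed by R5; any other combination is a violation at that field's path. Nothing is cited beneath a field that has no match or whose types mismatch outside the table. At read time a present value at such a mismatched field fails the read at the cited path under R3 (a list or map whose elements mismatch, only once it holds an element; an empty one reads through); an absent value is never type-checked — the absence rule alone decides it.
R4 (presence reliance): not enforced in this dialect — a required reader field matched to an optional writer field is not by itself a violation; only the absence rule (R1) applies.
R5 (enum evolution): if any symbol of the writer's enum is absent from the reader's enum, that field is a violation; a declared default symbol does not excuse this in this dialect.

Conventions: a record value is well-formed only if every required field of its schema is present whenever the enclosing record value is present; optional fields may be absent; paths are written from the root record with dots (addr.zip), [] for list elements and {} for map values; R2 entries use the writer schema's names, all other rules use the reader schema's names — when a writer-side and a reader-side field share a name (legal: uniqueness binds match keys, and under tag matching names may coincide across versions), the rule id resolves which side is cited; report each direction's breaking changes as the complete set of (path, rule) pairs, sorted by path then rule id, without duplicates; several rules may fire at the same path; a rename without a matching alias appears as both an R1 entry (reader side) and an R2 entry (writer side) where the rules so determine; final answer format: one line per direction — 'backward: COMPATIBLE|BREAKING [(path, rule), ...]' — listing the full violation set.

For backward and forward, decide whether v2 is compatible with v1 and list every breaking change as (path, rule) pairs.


backward: BREAKING [(blob, R3), (retries, R2), (score, R1), (weight, R2)]; forward: BREAKING [(age, R2), (blob, R3), (factor, R2), (role, R1), (score, R2)]

arrows below run writer -> reader for Device
backward analysis of Device with v2 as reader and v1 as writer:
  role: paired with writer role (Color -> Color; writer required)
  extras: paired with writer extras (map<string, float32> -> map<string, float32>; writer required)
  blob: paired with writer blob (bytes -> float64; writer optional)
  age: no writer match
  primary: paired with writer primary (bool -> bool; writer optional)
  factor: no writer match
  version: paired with writer version (int64 -> int64; writer optional)
  score: no writer match
  retries (writer side), unknown to reader
  weight (writer side), unknown to reader
  breaking: (blob, R3)
  breaking: (retries, R2)
  breaking: (score, R1)
  breaking: (weight, R2)
  => 4 violation(s): backward is BREAKING for Device
forward analysis of Device with v1 as reader and v2 as writer:
  role: paired with writer role (Color -> Color; writer optional)
  extras: paired with writer extras (map<string, float32> -> map<string, float32>; writer required)
  blob: paired with writer blob (float64 -> bytes; writer optional)
  retries: no writer match
  primary: paired with writer primary (bool -> bool; writer optional)
  weight: no writer match
  version: paired with writer version (int64 -> int64; writer optional)
  age (writer side), unknown to reader
  factor (writer side), unknown to reader
  score (writer side), unknown to reader
  breaking: (age, R2)
  breaking: (blob, R3)
  breaking: (factor, R2)
  breaking: (role, R1)
  breaking: (score, R2)
  => 5 violation(s): forward is BREAKING for Device


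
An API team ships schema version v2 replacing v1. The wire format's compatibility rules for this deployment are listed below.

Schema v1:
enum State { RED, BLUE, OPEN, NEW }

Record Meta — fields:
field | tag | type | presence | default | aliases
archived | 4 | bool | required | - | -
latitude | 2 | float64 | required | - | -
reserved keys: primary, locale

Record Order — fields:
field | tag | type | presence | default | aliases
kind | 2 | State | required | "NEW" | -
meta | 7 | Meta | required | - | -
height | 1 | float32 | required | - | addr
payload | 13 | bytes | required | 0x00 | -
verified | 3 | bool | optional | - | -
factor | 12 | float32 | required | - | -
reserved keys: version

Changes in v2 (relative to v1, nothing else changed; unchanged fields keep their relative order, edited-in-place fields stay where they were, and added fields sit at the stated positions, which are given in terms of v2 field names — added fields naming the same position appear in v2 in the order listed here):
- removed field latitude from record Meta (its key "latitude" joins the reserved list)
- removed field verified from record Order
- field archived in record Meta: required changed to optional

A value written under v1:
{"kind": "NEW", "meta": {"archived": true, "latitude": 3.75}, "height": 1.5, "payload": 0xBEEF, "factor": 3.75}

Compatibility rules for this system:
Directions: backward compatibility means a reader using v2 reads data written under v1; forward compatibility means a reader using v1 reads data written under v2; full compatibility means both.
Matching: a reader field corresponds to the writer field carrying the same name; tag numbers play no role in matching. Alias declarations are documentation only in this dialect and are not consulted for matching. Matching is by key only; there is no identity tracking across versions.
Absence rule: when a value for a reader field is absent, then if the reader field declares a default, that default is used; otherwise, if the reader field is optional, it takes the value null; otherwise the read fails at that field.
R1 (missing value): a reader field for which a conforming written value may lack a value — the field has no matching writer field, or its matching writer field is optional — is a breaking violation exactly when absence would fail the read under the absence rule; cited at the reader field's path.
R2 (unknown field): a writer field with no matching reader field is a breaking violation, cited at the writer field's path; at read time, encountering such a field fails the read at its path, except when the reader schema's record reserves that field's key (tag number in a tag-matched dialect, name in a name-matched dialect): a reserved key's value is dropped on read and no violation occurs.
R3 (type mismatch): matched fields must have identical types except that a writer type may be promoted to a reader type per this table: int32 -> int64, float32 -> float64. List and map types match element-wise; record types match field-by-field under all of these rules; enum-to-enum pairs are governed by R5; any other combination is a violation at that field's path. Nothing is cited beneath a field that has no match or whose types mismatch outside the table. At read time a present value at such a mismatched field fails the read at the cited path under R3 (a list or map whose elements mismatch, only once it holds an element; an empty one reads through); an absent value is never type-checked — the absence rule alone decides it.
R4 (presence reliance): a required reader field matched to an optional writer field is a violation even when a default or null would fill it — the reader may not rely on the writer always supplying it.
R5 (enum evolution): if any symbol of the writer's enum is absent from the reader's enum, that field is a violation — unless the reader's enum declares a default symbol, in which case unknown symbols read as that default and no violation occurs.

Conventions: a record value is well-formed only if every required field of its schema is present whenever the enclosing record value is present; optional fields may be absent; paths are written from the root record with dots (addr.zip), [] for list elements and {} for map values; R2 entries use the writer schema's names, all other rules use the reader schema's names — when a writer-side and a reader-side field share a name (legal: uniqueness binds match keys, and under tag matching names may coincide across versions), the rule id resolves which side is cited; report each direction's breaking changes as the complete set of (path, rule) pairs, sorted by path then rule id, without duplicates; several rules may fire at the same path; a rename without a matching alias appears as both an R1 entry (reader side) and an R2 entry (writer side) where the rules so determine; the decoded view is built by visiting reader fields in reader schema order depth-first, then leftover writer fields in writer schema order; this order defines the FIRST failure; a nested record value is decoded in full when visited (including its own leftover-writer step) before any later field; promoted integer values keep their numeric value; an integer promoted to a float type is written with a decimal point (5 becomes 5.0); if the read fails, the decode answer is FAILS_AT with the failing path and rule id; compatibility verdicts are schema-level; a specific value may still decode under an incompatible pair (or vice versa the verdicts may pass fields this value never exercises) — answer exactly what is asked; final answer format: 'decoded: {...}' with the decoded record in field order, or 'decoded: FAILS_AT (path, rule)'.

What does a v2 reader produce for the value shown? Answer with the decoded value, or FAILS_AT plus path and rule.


in Order below, arrows point writer -> reader
decoding the Order value with the v2 reader:
  kind := "NEW"
  meta.archived := true
  writer meta.latitude: reserved -> dropped
  height := 1.5
  payload := 0xBEEF
  factor := 3.75
  => decoded: {"kind": "NEW", "meta": {"archived": true}, "height": 1.5, "payload": 0xBEEF, "factor": 3.75}
ruling out the remaining Order differences:
  field archived in record Meta: required changed to optional -> a verdict-level change on Order — the shown value reads the same

decoded: {"kind": "NEW", "meta": {"archived": true}, "height": 1.5, "payload": 0xBEEF, "factor": 3.75}
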